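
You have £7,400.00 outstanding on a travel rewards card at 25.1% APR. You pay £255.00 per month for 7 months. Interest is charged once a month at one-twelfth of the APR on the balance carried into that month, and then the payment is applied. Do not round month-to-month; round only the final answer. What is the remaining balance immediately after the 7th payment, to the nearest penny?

Monthly rate r = 25.1%/12 = 2.09167% = 0.0209167.
Each month: B ← B·(1+r) − £255.00.
Month 1: interest £154.78; balance after payment £7,299.78.
Month 2: interest £152.69; balance after payment £7,197.47.
Month 3: interest £150.55; balance after payment £7,093.02.
Month 4: interest £148.36; balance after payment £6,986.38.
Month 5: interest £146.13; balance after payment £6,877.51.
Month 6: interest £143.85; balance after payment £6,766.37.
Month 7: interest £141.53; balance after payment £6,652.90.

£6,652.90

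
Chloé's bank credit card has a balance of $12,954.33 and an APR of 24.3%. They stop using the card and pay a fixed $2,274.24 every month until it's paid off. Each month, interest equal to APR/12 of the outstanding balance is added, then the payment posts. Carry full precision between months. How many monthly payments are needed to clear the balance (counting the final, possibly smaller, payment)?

7 months

Monthly rate r = 24.3%/12 = 2.025% = 0.02025.
Recurrence: B ← B·(1+r) − $2,274.24.
Month 1: interest $262.33; balance after payment $10,942.42.
Month 2: interest $221.58; balance after payment $8,889.76.
Closed form: n = −ln(1 − rB₀/P)/ln(1+r) = −ln(0.88465)/ln(1.02025) ≈ 6.113, so the balance reaches zero during payment 7.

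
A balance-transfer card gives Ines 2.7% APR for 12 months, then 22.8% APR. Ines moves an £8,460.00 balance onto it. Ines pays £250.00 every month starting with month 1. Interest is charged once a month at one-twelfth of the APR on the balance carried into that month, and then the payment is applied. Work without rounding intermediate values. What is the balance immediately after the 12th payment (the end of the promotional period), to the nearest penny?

Promo months 1–12 at r₀ = 2.7%/12 = 0.00225; months 13+ at r₁ = 22.8%/12 = 0.019.
After month 12: iterate B ← B·(1+r₀) − £250.00 for 12 months → £5,653.86.

£5,653.86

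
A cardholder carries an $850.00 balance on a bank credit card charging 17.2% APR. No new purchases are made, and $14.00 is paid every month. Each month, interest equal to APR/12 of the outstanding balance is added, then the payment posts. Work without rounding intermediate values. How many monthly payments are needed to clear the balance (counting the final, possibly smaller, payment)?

Monthly rate r = 17.2%/12 = 1.43333% = 0.0143333.
Recurrence: B ← B·(1+r) − $14.00.
Month 1: interest $12.18; balance after payment $848.18.
Month 2: interest $12.16; balance after payment $846.34.
Closed form: n = −ln(1 − rB₀/P)/ln(1+r) = −ln(0.12976)/ln(1.01433) ≈ 143.487, so the balance reaches zero during payment 144.

144 months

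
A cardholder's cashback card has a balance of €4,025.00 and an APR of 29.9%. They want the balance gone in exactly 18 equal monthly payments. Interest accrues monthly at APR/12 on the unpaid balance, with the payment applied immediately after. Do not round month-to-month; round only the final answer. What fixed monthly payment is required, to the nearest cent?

€280.22

Monthly rate r = 29.9%/12 = 2.49167% = 0.0249167.
Level-payment amortization: P = B₀·r / (1 − (1+r)^(−n)) = 4025.00·0.0249167 / (1 − 1.02492^(−18)).
Denominator 1 − (1+r)^(−18) = 0.357895074.
P = 100.29 / 0.357895074 ≈ 280.22.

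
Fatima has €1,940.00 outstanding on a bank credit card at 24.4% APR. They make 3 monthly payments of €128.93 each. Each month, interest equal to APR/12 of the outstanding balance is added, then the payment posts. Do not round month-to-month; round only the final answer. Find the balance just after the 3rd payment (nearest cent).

Monthly rate r = 24.4%/12 = 2.03333% = 0.0203333.
Each month: B ← B·(1+r) − €128.93.
Month 1: interest €39.45; balance after payment €1,850.52.
Month 2: interest €37.63; balance after payment €1,759.21.
Month 3: interest €35.77; balance after payment €1,666.05.

€1,666.05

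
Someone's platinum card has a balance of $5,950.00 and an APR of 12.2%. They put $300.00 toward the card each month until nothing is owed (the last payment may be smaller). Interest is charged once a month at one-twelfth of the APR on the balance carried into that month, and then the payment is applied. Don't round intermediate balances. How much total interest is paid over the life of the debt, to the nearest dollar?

Monthly rate r = 12.2%/12 = 1.01667% = 0.0101667.
Payoff takes n = ⌈−ln(1 − rB₀/P)/ln(1+r)⌉ = ⌈22.263⌉ = 23 payments; the last is $79.09.
Total paid = 22·$300.00 + $79.09 = $6,679.09.
Total interest = total paid − principal = $6,679.09 − $5,950.00 = $729.09.

$729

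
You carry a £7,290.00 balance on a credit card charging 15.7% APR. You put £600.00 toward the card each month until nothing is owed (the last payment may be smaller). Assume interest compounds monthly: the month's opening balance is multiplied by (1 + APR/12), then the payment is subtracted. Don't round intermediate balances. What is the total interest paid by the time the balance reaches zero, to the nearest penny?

£701.89

Monthly rate r = 15.7%/12 = 1.30833% = 0.0130833.
Payoff takes n = ⌈−ln(1 − rB₀/P)/ln(1+r)⌉ = ⌈13.318⌉ = 14 payments; the last is £191.89.
Total paid = 13·£600.00 + £191.89 = £7,991.89.
Total interest = total paid − principal = £7,991.89 − £7,290.00 = £701.89.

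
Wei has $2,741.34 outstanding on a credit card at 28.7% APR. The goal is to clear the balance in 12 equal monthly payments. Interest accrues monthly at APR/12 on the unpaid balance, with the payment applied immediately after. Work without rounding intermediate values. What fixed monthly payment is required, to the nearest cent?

Monthly rate r = 28.7%/12 = 2.39167% = 0.0239167.
Level-payment amortization: P = B₀·r / (1 − (1+r)^(−n)) = 2741.34·0.0239167 / (1 − 1.02392^(−12)).
Denominator 1 − (1+r)^(−12) = 0.246948543.
P = 65.5637 / 0.246948543 ≈ 265.50.

$265.50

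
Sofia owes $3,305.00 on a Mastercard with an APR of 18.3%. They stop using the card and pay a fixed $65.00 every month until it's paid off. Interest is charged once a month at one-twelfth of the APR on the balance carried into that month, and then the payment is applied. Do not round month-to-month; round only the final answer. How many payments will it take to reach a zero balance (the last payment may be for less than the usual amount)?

Monthly rate r = 18.3%/12 = 1.525% = 0.01525.
Recurrence: B ← B·(1+r) − $65.00.
Month 1: interest $50.40; balance after payment $3,290.40.
Month 2: interest $50.18; balance after payment $3,275.58.
Closed form: n = −ln(1 − rB₀/P)/ln(1+r) = −ln(0.2246)/ln(1.01525) ≈ 98.676, so the balance reaches zero during payment 99.

99 months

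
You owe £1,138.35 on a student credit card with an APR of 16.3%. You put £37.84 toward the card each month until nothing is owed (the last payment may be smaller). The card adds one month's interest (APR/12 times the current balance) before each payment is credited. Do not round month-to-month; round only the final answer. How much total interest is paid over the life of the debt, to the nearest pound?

£335

Monthly rate r = 16.3%/12 = 1.35833% = 0.0135833.
Payoff takes n = ⌈−ln(1 − rB₀/P)/ln(1+r)⌉ = ⌈38.936⌉ = 39 payments; the last is £35.42.
Total paid = 38·£37.84 + £35.42 = £1,473.34.
Total interest = total paid − principal = £1,473.34 − £1,138.35 = £334.99.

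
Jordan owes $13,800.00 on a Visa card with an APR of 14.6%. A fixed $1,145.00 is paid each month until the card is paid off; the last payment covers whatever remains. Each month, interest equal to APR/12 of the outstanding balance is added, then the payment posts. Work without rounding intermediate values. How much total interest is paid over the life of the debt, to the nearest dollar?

$1,214

Monthly rate r = 14.6%/12 = 1.21667% = 0.0121667.
Payoff takes n = ⌈−ln(1 − rB₀/P)/ln(1+r)⌉ = ⌈13.112⌉ = 14 payments; the last is $129.33.
Total paid = 13·$1,145.00 + $129.33 = $15,014.33.
Total interest = total paid − principal = $15,014.33 − $13,800.00 = $1,214.33.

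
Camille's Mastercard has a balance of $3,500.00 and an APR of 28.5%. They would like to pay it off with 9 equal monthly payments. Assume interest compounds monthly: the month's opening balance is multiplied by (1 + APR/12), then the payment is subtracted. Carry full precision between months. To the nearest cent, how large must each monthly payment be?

Monthly rate r = 28.5%/12 = 2.375% = 0.02375.
Level-payment amortization: P = B₀·r / (1 − (1+r)^(−n)) = 3500.00·0.02375 / (1 − 1.02375^(−9)).
Denominator 1 − (1+r)^(−9) = 0.190429327.
P = 83.125 / 0.190429327 ≈ 436.51.

$436.51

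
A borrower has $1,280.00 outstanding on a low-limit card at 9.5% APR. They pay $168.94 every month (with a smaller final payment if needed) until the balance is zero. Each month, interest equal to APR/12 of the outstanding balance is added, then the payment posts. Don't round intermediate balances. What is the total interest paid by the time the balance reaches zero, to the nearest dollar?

$45

Monthly rate r = 9.5%/12 = 0.791667% = 0.00791667.
Payoff takes n = ⌈−ln(1 − rB₀/P)/ln(1+r)⌉ = ⌈7.844⌉ = 8 payments; the last is $142.72.
Total paid = 7·$168.94 + $142.72 = $1,325.30.
Total interest = total paid − principal = $1,325.30 − $1,280.00 = $45.30.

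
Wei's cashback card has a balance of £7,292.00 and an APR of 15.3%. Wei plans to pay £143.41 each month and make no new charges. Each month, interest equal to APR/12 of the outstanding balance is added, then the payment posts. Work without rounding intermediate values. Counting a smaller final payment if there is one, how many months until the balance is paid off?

Monthly rate r = 15.3%/12 = 1.275% = 0.01275.
Recurrence: B ← B·(1+r) − £143.41.
Month 1: interest £92.97; balance after payment £7,241.56.
Month 2: interest £92.33; balance after payment £7,190.48.
Closed form: n = −ln(1 − rB₀/P)/ln(1+r) = −ln(0.3517)/ln(1.01275) ≈ 82.481, so the balance reaches zero during payment 83.

83 payments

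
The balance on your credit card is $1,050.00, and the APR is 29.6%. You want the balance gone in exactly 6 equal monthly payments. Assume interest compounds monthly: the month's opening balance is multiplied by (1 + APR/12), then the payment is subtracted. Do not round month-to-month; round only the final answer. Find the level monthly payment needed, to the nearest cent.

$190.42

Monthly rate r = 29.6%/12 = 2.46667% = 0.0246667.
Level-payment amortization: P = B₀·r / (1 − (1+r)^(−n)) = 1050.00·0.0246667 / (1 − 1.02467^(−6)).
Denominator 1 − (1+r)^(−6) = 0.136018687.
P = 25.9 / 0.136018687 ≈ 190.42.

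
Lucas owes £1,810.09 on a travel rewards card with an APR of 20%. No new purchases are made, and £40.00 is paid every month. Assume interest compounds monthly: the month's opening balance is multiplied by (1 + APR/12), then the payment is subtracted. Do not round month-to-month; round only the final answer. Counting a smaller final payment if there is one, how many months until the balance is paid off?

85 payments

Monthly rate r = 20%/12 = 1.66667% = 0.0166667.
Recurrence: B ← B·(1+r) − £40.00.
Month 1: interest £30.17; balance after payment £1,800.26.
Month 2: interest £30.00; balance after payment £1,790.26.
Closed form: n = −ln(1 − rB₀/P)/ln(1+r) = −ln(0.2458)/ln(1.01667) ≈ 84.895, so the balance reaches zero during payment 85.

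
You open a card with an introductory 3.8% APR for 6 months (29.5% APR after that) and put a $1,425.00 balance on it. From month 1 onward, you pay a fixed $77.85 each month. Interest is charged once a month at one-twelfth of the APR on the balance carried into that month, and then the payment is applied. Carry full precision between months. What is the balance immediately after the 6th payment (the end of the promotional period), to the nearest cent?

Promo months 1–6 at r₀ = 3.8%/12 = 0.00316667; months 7+ at r₁ = 29.5%/12 = 0.0245833.
After month 6: iterate B ← B·(1+r₀) − $77.85 for 6 months → $981.48.

$981.48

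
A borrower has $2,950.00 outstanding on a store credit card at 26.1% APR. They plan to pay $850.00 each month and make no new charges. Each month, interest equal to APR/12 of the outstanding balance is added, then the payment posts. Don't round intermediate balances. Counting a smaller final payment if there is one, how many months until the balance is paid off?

Monthly rate r = 26.1%/12 = 2.175% = 0.02175.
Recurrence: B ← B·(1+r) − $850.00.
Month 1: interest $64.16; balance after payment $2,164.16.
Month 2: interest $47.07; balance after payment $1,361.23.
Month 3: interest $29.61; balance after payment $540.84.
Month 4: interest $11.76; balance after payment $0.00.

4 payments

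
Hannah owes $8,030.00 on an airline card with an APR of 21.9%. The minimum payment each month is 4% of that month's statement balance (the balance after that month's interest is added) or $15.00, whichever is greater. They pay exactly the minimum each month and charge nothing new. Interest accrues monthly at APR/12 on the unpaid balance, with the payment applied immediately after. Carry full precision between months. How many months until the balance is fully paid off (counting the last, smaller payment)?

169 months

Monthly rate r = 21.9%/12 = 1.825% = 0.01825.
While 4% of the post-interest balance exceeds $15.00, each month B ← (B·(1+r))·(1 − 0.04), i.e. B shrinks by the factor (1+r)·0.96 = 0.97752.
This holds for months 1–136. Entering month 137 the balance is $364.59; 4% of the post-interest balance is now below $15.00, so the flat $15.00 minimum applies from here.
From month 137 a fixed $15.00 at rate r clears $364.59 in 33 more payments. Total: 136 + 33 = 169 months.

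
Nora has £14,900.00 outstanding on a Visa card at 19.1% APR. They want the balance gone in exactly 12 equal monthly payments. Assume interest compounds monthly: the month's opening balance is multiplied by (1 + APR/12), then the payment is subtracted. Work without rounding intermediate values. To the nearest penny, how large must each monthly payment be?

Monthly rate r = 19.1%/12 = 1.59167% = 0.0159167.
Level-payment amortization: P = B₀·r / (1 − (1+r)^(−n)) = 14900.00·0.0159167 / (1 − 1.01592^(−12)).
Denominator 1 − (1+r)^(−12) = 0.172623889.
P = 237.158 / 0.172623889 ≈ 1373.84.

£1,373.84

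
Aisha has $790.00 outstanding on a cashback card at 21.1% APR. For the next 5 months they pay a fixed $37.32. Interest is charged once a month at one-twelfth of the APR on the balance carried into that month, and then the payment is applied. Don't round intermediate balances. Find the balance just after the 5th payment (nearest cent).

$668.66

Monthly rate r = 21.1%/12 = 1.75833% = 0.0175833.
Each month: B ← B·(1+r) − $37.32.
Month 1: interest $13.89; balance after payment $766.57.
Month 2: interest $13.48; balance after payment $742.73.
Month 3: interest $13.06; balance after payment $718.47.
Month 4: interest $12.63; balance after payment $693.78.
Month 5: interest $12.20; balance after payment $668.66.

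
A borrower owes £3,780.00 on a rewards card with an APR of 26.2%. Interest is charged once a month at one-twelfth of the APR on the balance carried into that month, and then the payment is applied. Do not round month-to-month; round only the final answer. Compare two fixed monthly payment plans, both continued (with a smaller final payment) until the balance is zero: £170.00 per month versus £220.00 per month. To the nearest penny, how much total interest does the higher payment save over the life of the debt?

£440.53

Monthly rate r = 26.2%/12 = 2.18333% = 0.0218333.
At £170.00/mo: n = ⌈−ln(1 − rB₀/P)/ln(1+r)⌉ = 31 payments (last £130.60); total interest = total paid − £3,780.00 = £1,450.60.
At £220.00/mo: 22 payments (last £170.07); total interest £1,010.07.
Interest saved = £1,450.60 − £1,010.07 = £440.53.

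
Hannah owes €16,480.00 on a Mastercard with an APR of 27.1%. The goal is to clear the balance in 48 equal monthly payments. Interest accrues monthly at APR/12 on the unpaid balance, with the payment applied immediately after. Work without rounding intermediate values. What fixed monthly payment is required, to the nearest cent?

Monthly rate r = 27.1%/12 = 2.25833% = 0.0225833.
Level-payment amortization: P = B₀·r / (1 − (1+r)^(−n)) = 16480.00·0.0225833 / (1 − 1.02258^(−48)).
Denominator 1 − (1+r)^(−48) = 0.657656633.
P = 372.173 / 0.657656633 ≈ 565.91.

€565.91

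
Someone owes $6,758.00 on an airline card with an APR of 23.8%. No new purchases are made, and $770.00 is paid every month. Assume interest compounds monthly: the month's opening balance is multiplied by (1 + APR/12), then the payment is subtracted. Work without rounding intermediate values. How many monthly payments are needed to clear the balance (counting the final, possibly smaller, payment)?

10 months

Monthly rate r = 23.8%/12 = 1.98333% = 0.0198333.
Recurrence: B ← B·(1+r) − $770.00.
Month 1: interest $134.03; balance after payment $6,122.03.
Month 2: interest $121.42; balance after payment $5,473.45.
Closed form: n = −ln(1 − rB₀/P)/ln(1+r) = −ln(0.82593)/ln(1.01983) ≈ 9.738, so the balance reaches zero during payment 10.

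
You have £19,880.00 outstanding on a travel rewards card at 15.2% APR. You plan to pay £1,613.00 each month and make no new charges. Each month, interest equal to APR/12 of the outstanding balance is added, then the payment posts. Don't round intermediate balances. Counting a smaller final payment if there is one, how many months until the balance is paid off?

Monthly rate r = 15.2%/12 = 1.26667% = 0.0126667.
Recurrence: B ← B·(1+r) − £1,613.00.
Month 1: interest £251.81; balance after payment £18,518.81.
Month 2: interest £234.57; balance after payment £17,140.38.
Closed form: n = −ln(1 − rB₀/P)/ln(1+r) = −ln(0.84389)/ln(1.01267) ≈ 13.485, so the balance reaches zero during payment 14.

14 payments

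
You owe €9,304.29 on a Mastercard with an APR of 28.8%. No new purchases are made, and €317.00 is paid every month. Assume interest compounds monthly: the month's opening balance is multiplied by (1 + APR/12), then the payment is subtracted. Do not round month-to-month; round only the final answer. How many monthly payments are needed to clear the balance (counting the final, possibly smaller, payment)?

52 payments

Monthly rate r = 28.8%/12 = 2.4% = 0.024.
Recurrence: B ← B·(1+r) − €317.00.
Month 1: interest €223.30; balance after payment €9,210.59.
Month 2: interest €221.05; balance after payment €9,114.65.
Closed form: n = −ln(1 − rB₀/P)/ln(1+r) = −ln(0.29557)/ln(1.024) ≈ 51.392, so the balance reaches zero during payment 52.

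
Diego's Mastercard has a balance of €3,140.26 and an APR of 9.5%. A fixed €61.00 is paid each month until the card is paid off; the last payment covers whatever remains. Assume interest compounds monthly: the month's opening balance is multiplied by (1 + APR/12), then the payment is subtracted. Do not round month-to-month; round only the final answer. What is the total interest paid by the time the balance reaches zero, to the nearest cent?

Monthly rate r = 9.5%/12 = 0.791667% = 0.00791667.
Payoff takes n = ⌈−ln(1 − rB₀/P)/ln(1+r)⌉ = ⌈66.386⌉ = 67 payments; the last is €23.59.
Total paid = 66·€61.00 + €23.59 = €4,049.59.
Total interest = total paid − principal = €4,049.59 − €3,140.26 = €909.33.

€909.33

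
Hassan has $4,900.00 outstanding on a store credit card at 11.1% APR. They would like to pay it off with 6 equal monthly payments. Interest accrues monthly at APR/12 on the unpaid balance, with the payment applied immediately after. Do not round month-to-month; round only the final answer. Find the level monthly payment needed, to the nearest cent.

$843.31

Monthly rate r = 11.1%/12 = 0.925% = 0.00925.
Level-payment amortization: P = B₀·r / (1 − (1+r)^(−n)) = 4900.00·0.00925 / (1 − 1.00925^(−6)).
Denominator 1 − (1+r)^(−6) = 0.0537466032.
P = 45.325 / 0.0537466032 ≈ 843.31.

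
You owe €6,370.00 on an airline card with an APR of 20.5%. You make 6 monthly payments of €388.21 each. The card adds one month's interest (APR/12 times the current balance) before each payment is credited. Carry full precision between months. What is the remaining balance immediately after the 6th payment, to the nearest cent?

€4,620.42

Monthly rate r = 20.5%/12 = 1.70833% = 0.0170833.
Each month: B ← B·(1+r) − €388.21.
Month 1: interest €108.82; balance after payment €6,090.61.
Month 2: interest €104.05; balance after payment €5,806.45.
Month 3: interest €99.19; balance after payment €5,517.43.
Month 4: interest €94.26; balance after payment €5,223.48.
Month 5: interest €89.23; balance after payment €4,924.50.
Month 6: interest €84.13; balance after payment €4,620.42.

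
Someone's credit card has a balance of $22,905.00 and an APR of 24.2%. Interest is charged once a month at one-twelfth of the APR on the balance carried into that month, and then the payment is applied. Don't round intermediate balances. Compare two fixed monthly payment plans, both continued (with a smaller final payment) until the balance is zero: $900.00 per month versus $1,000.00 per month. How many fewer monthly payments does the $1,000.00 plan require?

Monthly rate r = 24.2%/12 = 2.01667% = 0.0201667.
At $900.00/mo: n = ⌈−ln(1 − rB₀/P)/ln(1+r)⌉ = 37 payments (last $55.10); total interest = total paid − $22,905.00 = $9,550.10.
At $1,000.00/mo: 32 payments (last $40.30); total interest $8,135.30.
Payments saved = 37 − 32 = 5.

5 fewer payments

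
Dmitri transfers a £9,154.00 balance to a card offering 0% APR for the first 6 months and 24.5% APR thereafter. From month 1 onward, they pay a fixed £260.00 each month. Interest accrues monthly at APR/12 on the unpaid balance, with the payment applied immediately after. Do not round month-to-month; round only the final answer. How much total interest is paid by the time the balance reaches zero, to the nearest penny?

Promo months 1–6 at r₀ = 0%/12 = 0; months 7+ at r₁ = 24.5%/12 = 0.0204167.
After month 6 (no interest yet): B = £9,154.00 − 6·£260.00 = £7,594.00.
Then at r₁ with £260.00/mo: n₂ = −ln(1 − r₁·B/P)/ln(1+r₁) ≈ 44.88 → 45 more payments.
Total paid = 50·£260.00 + £229.98 = £13,229.98; interest = £13,229.98 − £9,154.00 = £4,075.98.

£4,075.98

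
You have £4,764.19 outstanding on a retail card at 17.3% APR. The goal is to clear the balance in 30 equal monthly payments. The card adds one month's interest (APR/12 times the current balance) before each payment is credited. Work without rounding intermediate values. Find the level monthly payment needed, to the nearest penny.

£196.74

Monthly rate r = 17.3%/12 = 1.44167% = 0.0144167.
Level-payment amortization: P = B₀·r / (1 − (1+r)^(−n)) = 4764.19·0.0144167 / (1 − 1.01442^(−30)).
Denominator 1 − (1+r)^(−30) = 0.349108319.
P = 68.6837 / 0.349108319 ≈ 196.74.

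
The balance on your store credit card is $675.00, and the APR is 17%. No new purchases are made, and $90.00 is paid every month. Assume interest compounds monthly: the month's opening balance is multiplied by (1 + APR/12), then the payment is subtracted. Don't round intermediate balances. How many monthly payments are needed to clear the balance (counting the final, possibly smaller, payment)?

8 payments

Monthly rate r = 17%/12 = 1.41667% = 0.0141667.
Recurrence: B ← B·(1+r) − $90.00.
Month 1: interest $9.56; balance after payment $594.56.
Month 2: interest $8.42; balance after payment $512.99.
Closed form: n = −ln(1 − rB₀/P)/ln(1+r) = −ln(0.89375)/ln(1.01417) ≈ 7.985, so the balance reaches zero during payment 8.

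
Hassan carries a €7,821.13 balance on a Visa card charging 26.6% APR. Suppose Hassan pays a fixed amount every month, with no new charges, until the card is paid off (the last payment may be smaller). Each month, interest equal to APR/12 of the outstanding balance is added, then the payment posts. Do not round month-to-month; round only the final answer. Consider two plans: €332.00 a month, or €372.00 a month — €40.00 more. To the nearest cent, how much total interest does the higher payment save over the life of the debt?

Monthly rate r = 26.6%/12 = 2.21667% = 0.0221667.
At €332.00/mo: n = ⌈−ln(1 − rB₀/P)/ln(1+r)⌉ = 34 payments (last €228.53); total interest = total paid − €7,821.13 = €3,363.40.
At €372.00/mo: 29 payments (last €230.94); total interest €2,825.81.
Interest saved = €3,363.40 − €2,825.81 = €537.59.

€537.59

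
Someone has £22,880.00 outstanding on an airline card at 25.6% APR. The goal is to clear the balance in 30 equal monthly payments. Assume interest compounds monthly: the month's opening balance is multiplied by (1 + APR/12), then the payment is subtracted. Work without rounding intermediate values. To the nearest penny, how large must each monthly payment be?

Monthly rate r = 25.6%/12 = 2.13333% = 0.0213333.
Level-payment amortization: P = B₀·r / (1 − (1+r)^(−n)) = 22880.00·0.0213333 / (1 − 1.02133^(−30)).
Denominator 1 − (1+r)^(−30) = 0.469146344.
P = 488.107 / 0.469146344 ≈ 1040.41.

£1,040.41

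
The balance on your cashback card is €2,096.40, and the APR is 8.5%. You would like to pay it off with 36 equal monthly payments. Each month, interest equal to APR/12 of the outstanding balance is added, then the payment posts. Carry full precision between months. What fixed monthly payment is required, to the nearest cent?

Monthly rate r = 8.5%/12 = 0.708333% = 0.00708333.
Level-payment amortization: P = B₀·r / (1 − (1+r)^(−n)) = 2096.40·0.00708333 / (1 − 1.00708^(−36)).
Denominator 1 − (1+r)^(−36) = 0.22438663.
P = 14.8495 / 0.22438663 ≈ 66.18.

€66.18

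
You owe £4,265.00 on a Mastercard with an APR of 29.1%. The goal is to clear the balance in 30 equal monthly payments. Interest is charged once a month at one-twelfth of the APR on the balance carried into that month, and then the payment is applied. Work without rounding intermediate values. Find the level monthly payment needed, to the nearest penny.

£201.74

Monthly rate r = 29.1%/12 = 2.425% = 0.02425.
Level-payment amortization: P = B₀·r / (1 − (1+r)^(−n)) = 4265.00·0.02425 / (1 − 1.02425^(−30)).
Denominator 1 − (1+r)^(−30) = 0.51267261.
P = 103.426 / 0.51267261 ≈ 201.74.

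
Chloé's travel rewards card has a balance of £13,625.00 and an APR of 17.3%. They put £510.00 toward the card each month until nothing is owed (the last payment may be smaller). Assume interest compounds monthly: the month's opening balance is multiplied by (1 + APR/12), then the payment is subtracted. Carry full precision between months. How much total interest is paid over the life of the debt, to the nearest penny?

Monthly rate r = 17.3%/12 = 1.44167% = 0.0144167.
Payoff takes n = ⌈−ln(1 − rB₀/P)/ln(1+r)⌉ = ⌈33.980⌉ = 34 payments; the last is £499.80.
Total paid = 33·£510.00 + £499.80 = £17,329.80.
Total interest = total paid − principal = £17,329.80 − £13,625.00 = £3,704.80.

£3,704.80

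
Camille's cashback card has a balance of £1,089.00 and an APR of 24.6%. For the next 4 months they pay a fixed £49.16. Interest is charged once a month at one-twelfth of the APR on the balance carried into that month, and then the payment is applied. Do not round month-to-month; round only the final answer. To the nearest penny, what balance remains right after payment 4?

Monthly rate r = 24.6%/12 = 2.05% = 0.0205.
Each month: B ← B·(1+r) − £49.16.
Month 1: interest £22.32; balance after payment £1,062.16.
Month 2: interest £21.77; balance after payment £1,034.78.
Month 3: interest £21.21; balance after payment £1,006.83.
Month 4: interest £20.64; balance after payment £978.31.

£978.31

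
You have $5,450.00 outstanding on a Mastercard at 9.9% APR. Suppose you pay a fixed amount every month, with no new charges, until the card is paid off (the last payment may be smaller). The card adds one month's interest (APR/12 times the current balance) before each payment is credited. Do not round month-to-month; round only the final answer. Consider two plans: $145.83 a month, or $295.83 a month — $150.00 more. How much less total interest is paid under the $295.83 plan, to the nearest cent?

$607.01

Monthly rate r = 9.9%/12 = 0.825% = 0.00825.
At $145.83/mo: n = ⌈−ln(1 − rB₀/P)/ln(1+r)⌉ = 45 payments (last $126.50); total interest = total paid − $5,450.00 = $1,093.02.
At $295.83/mo: 21 payments (last $19.41); total interest $486.01.
Interest saved = $1,093.02 − $486.01 = $607.01.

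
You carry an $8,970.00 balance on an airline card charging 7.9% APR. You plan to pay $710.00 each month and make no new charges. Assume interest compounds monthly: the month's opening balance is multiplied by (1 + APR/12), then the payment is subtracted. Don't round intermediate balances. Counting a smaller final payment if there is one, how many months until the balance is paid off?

Monthly rate r = 7.9%/12 = 0.658333% = 0.00658333.
Recurrence: B ← B·(1+r) − $710.00.
Month 1: interest $59.05; balance after payment $8,319.05.
Month 2: interest $54.77; balance after payment $7,663.82.
Closed form: n = −ln(1 − rB₀/P)/ln(1+r) = −ln(0.91683)/ln(1.00658) ≈ 13.234, so the balance reaches zero during payment 14.

14 months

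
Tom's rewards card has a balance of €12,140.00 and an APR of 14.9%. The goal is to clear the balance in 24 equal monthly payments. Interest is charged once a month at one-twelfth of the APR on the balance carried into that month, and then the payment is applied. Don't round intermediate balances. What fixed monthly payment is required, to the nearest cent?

€588.05

Monthly rate r = 14.9%/12 = 1.24167% = 0.0124167.
Level-payment amortization: P = B₀·r / (1 − (1+r)^(−n)) = 12140.00·0.0124167 / (1 − 1.01242^(−24)).
Denominator 1 − (1+r)^(−24) = 0.256335354.
P = 150.738 / 0.256335354 ≈ 588.05.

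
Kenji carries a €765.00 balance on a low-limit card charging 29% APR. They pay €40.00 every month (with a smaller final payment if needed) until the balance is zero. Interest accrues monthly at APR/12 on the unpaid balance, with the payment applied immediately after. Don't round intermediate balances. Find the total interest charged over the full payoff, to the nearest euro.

Monthly rate r = 29%/12 = 2.41667% = 0.0241667.
Payoff takes n = ⌈−ln(1 − rB₀/P)/ln(1+r)⌉ = ⌈25.974⌉ = 26 payments; the last is €38.98.
Total paid = 25·€40.00 + €38.98 = €1,038.98.
Total interest = total paid − principal = €1,038.98 − €765.00 = €273.98.

€274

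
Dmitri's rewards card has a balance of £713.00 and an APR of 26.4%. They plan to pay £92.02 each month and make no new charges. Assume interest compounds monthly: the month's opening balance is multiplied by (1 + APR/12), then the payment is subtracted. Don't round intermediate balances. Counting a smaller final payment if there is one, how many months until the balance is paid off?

Monthly rate r = 26.4%/12 = 2.2% = 0.022.
Recurrence: B ← B·(1+r) − £92.02.
Month 1: interest £15.69; balance after payment £636.67.
Month 2: interest £14.01; balance after payment £558.65.
Closed form: n = −ln(1 − rB₀/P)/ln(1+r) = −ln(0.82954)/ln(1.022) ≈ 8.588, so the balance reaches zero during payment 9.

9 months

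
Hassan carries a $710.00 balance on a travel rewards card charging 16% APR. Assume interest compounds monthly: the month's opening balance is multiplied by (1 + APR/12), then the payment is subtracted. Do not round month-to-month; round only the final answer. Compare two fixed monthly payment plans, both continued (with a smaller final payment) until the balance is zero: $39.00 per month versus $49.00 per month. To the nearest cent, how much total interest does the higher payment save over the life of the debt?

Monthly rate r = 16%/12 = 1.33333% = 0.0133333.
At $39.00/mo: n = ⌈−ln(1 − rB₀/P)/ln(1+r)⌉ = 21 payments (last $38.69); total interest = total paid − $710.00 = $108.69.
At $49.00/mo: 17 payments (last $10.24); total interest $84.24.
Interest saved = $108.69 − $84.24 = $24.45.

$24.45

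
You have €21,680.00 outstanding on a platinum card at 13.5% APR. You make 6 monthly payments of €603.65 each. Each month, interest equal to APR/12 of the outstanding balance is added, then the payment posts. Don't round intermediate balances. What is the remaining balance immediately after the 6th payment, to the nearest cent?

Monthly rate r = 13.5%/12 = 1.125% = 0.01125.
Each month: B ← B·(1+r) − €603.65.
Month 1: interest €243.90; balance after payment €21,320.25.
Month 2: interest €239.85; balance after payment €20,956.45.
Month 3: interest €235.76; balance after payment €20,588.56.
Month 4: interest €231.62; balance after payment €20,216.53.
Month 5: interest €227.44; balance after payment €19,840.32.
Month 6: interest €223.20; balance after payment €19,459.87.

€19,459.87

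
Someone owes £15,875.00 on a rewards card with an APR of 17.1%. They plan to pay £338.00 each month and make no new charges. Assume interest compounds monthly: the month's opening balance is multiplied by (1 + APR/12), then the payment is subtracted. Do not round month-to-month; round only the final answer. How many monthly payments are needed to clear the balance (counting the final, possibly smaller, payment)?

Monthly rate r = 17.1%/12 = 1.425% = 0.01425.
Recurrence: B ← B·(1+r) − £338.00.
Month 1: interest £226.22; balance after payment £15,763.22.
Month 2: interest £224.63; balance after payment £15,649.84.
Closed form: n = −ln(1 − rB₀/P)/ln(1+r) = −ln(0.33071)/ln(1.01425) ≈ 78.201, so the balance reaches zero during payment 79.

79 months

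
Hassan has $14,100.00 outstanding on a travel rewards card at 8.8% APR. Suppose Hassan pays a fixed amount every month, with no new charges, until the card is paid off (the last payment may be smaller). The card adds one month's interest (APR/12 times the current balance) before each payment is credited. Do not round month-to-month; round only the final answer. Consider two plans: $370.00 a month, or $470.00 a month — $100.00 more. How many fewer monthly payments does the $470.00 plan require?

Monthly rate r = 8.8%/12 = 0.733333% = 0.00733333.
At $370.00/mo: n = ⌈−ln(1 − rB₀/P)/ln(1+r)⌉ = 45 payments (last $317.38); total interest = total paid − $14,100.00 = $2,497.38.
At $470.00/mo: 35 payments (last $2.44); total interest $1,882.44.
Payments saved = 45 − 35 = 10.

10 fewer payments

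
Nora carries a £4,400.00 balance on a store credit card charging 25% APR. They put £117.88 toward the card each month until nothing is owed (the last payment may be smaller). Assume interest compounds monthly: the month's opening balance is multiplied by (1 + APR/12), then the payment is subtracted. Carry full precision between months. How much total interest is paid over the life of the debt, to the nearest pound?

Monthly rate r = 25%/12 = 2.08333% = 0.0208333.
Payoff takes n = ⌈−ln(1 − rB₀/P)/ln(1+r)⌉ = ⌈72.912⌉ = 73 payments; the last is £107.64.
Total paid = 72·£117.88 + £107.64 = £8,595.00.
Total interest = total paid − principal = £8,595.00 − £4,400.00 = £4,195.00.

£4,195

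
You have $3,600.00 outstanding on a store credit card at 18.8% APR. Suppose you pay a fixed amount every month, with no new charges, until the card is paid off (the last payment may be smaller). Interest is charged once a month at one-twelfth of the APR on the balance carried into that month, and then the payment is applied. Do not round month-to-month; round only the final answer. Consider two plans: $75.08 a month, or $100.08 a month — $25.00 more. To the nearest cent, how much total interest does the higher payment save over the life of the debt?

$1,381.08

Monthly rate r = 18.8%/12 = 1.56667% = 0.0156667.
At $75.08/mo: n = ⌈−ln(1 − rB₀/P)/ln(1+r)⌉ = 90 payments (last $36.74); total interest = total paid − $3,600.00 = $3,118.86.
At $100.08/mo: 54 payments (last $33.54); total interest $1,737.78.
Interest saved = $3,118.86 − $1,737.78 = $1,381.08.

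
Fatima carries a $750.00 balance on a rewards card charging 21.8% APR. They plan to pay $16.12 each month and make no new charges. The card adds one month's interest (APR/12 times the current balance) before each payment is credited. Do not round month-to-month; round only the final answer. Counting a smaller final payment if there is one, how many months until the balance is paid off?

104 months

Monthly rate r = 21.8%/12 = 1.81667% = 0.0181667.
Recurrence: B ← B·(1+r) − $16.12.
Month 1: interest $13.62; balance after payment $747.50.
Month 2: interest $13.58; balance after payment $744.96.
Closed form: n = −ln(1 − rB₀/P)/ln(1+r) = −ln(0.15478)/ln(1.01817) ≈ 103.633, so the balance reaches zero during payment 104.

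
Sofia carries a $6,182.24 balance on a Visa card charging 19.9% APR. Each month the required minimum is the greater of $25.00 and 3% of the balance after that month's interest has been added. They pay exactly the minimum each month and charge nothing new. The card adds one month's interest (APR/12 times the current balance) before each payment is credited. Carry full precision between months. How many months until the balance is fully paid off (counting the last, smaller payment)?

192 months

Monthly rate r = 19.9%/12 = 1.65833% = 0.0165833.
While 3% of the post-interest balance exceeds $25.00, each month B ← (B·(1+r))·(1 − 0.03), i.e. B shrinks by the factor (1+r)·0.97 = 0.98609.
This holds for months 1–145. Entering month 146 the balance is $810.55; 3% of the post-interest balance is now below $25.00, so the flat $25.00 minimum applies from here.
From month 146 a fixed $25.00 at rate r clears $810.55 in 47 more payments. Total: 145 + 47 = 192 months.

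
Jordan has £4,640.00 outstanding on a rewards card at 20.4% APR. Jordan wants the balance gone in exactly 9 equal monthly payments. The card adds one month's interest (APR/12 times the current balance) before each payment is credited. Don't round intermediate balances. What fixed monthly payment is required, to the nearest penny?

£560.36

Monthly rate r = 20.4%/12 = 1.7% = 0.017.
Level-payment amortization: P = B₀·r / (1 − (1+r)^(−n)) = 4640.00·0.017 / (1 − 1.017^(−9)).
Denominator 1 − (1+r)^(−9) = 0.14076606.
P = 78.88 / 0.14076606 ≈ 560.36.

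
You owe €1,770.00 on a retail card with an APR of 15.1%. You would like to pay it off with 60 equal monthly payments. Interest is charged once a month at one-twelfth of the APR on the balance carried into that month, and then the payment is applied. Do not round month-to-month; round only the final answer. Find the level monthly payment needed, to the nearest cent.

€42.20

Monthly rate r = 15.1%/12 = 1.25833% = 0.0125833.
Level-payment amortization: P = B₀·r / (1 − (1+r)^(−n)) = 1770.00·0.0125833 / (1 − 1.01258^(−60)).
Denominator 1 − (1+r)^(−60) = 0.527770068.
P = 22.2725 / 0.527770068 ≈ 42.20.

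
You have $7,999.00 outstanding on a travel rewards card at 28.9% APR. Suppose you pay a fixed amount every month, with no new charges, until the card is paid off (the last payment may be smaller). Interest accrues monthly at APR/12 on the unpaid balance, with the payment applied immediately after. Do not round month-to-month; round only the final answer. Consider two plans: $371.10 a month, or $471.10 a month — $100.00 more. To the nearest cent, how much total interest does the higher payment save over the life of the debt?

Monthly rate r = 28.9%/12 = 2.40833% = 0.0240833.
At $371.10/mo: n = ⌈−ln(1 − rB₀/P)/ln(1+r)⌉ = 31 payments (last $284.36); total interest = total paid − $7,999.00 = $3,418.36.
At $471.10/mo: 23 payments (last $45.05); total interest $2,410.25.
Interest saved = $3,418.36 − $2,410.25 = $1,008.11.

$1,008.11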